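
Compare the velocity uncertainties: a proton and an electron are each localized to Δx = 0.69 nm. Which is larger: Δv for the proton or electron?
The electron has the larger minimum velocity uncertainty, by a ratio of 1836.2.

For both particles, Δp_min = ℏ/(2Δx) = 7.642e-26 kg·m/s (same for both).

The velocity uncertainty is Δv = Δp/m:
- proton: Δv = 7.642e-26 / 1.673e-27 = 4.569e+01 m/s = 45.688 m/s
- electron: Δv = 7.642e-26 / 9.109e-31 = 8.389e+04 m/s = 83.890 km/s

Ratio: 8.389e+04 / 4.569e+01 = 1836.2

The lighter particle has larger velocity uncertainty because Δv ∝ 1/m.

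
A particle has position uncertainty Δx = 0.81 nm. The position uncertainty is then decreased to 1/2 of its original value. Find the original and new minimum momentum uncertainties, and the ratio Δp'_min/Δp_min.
Original Δp_min = 6.510 × 10^-26 kg·m/s; new Δp'_min = 1.302 × 10^-25 kg·m/s; ratio Δp'_min/Δp_min = 2.

From the uncertainty principle ΔxΔp ≥ ℏ/2, the minimum momentum uncertainty is Δp_min = ℏ/(2Δx).

Original (Δx = 0.81 nm = 8.100e-10 m):
Δp_min = (1.055e-34 J·s)/(2 × 8.100e-10 m) = 6.510e-26 kg·m/s

When Δx → (1/2)Δx:
Δp'_min = ℏ/(2 × (1/2)Δx) = 2 × ℏ/(2Δx) = 2 × Δp_min
Δp'_min = 2 × 6.510e-26 kg·m/s = 1.302e-25 kg·m/s

Since Δp_min ∝ 1/Δx, when Δx is decreased to 1/2 of its original value, Δp_min increases to 2 times its original value.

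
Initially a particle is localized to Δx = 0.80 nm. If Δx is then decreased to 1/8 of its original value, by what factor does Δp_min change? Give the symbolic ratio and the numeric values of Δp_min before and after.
Original Δp_min = 6.591 × 10^-26 kg·m/s; new Δp'_min = 5.273 × 10^-25 kg·m/s; ratio Δp'_min/Δp_min = 8.

From the uncertainty principle ΔxΔp ≥ ℏ/2, the minimum momentum uncertainty is Δp_min = ℏ/(2Δx).

Original (Δx = 0.80 nm = 8.000e-10 m):
Δp_min = (1.055e-34 J·s)/(2 × 8.000e-10 m) = 6.591e-26 kg·m/s

When Δx → (1/8)Δx:
Δp'_min = ℏ/(2 × (1/8)Δx) = 8 × ℏ/(2Δx) = 8 × Δp_min
Δp'_min = 8 × 6.591e-26 kg·m/s = 5.273e-25 kg·m/s

Since Δp_min ∝ 1/Δx, when Δx is decreased to 1/8 of its original value, Δp_min increases to 8 times its original value.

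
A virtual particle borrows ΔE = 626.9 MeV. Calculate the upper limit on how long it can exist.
5.250 × 10^-25 s

Using the energy-time uncertainty principle:
ΔEΔt ≥ ℏ/2

For a virtual particle borrowing energy ΔE, the maximum lifetime is:
Δt_max = ℏ/(2ΔE)

Converting energy:
ΔE = 626.9 MeV = 1.004e-10 J

Δt_max = (1.055e-34 J·s) / (2 × 1.004e-10 J)
Δt_max = 5.250e-25 s = 5.250 × 10^-25 s

Virtual particles with higher borrowed energy exist for shorter times.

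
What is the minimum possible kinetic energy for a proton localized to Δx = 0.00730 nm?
97.344 meV

Localizing a particle requires giving it sufficient momentum uncertainty:

1. From uncertainty principle: Δp ≥ ℏ/(2Δx)
   Δp_min = (1.055e-34 J·s) / (2 × 7.300e-12 m)
   Δp_min = 7.223e-24 kg·m/s

2. This momentum uncertainty corresponds to kinetic energy:
   KE ≈ (Δp)²/(2m) = (7.223e-24)²/(2 × 1.673e-27 kg)
   KE = 1.560e-20 J = 97.344 meV

Tighter localization requires more energy.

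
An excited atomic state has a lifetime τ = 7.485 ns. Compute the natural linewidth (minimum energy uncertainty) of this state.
43.969 neV

Using the energy-time uncertainty principle:
ΔEΔt ≥ ℏ/2

The lifetime τ represents the time uncertainty Δt.
The natural linewidth (minimum energy uncertainty) is:

ΔE = ℏ/(2τ)
ΔE = (1.055e-34 J·s) / (2 × 7.485e-09 s)
ΔE = 7.045e-27 J = 43.969 neV

This natural linewidth limits the precision of spectroscopic measurements.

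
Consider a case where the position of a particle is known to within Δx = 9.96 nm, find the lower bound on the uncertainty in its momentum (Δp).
5.294 × 10^-27 kg·m/s

Using the Heisenberg uncertainty principle:
ΔxΔp ≥ ℏ/2

The minimum uncertainty in momentum is:
Δp_min = ℏ/(2Δx)
Δp_min = (1.055e-34 J·s) / (2 × 9.960e-09 m)
Δp_min = 5.294e-27 kg·m/s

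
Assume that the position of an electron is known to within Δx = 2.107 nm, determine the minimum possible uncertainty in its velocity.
27.472 km/s

Using the Heisenberg uncertainty principle and Δp = mΔv:
ΔxΔp ≥ ℏ/2
Δx(mΔv) ≥ ℏ/2

The minimum uncertainty in velocity is:
Δv_min = ℏ/(2mΔx)
Δv_min = (1.055e-34 J·s) / (2 × 9.109e-31 kg × 2.107e-09 m)
Δv_min = 2.747e+04 m/s = 27.472 km/s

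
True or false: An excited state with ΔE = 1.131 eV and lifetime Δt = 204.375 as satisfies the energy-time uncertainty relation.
No, it violates the uncertainty relation.

Calculate the product ΔEΔt:
ΔE = 1.131 eV = 1.812e-19 J
ΔEΔt = (1.812e-19 J) × (2.044e-16 s)
ΔEΔt = 3.703e-35 J·s

Compare to the minimum allowed value ℏ/2:
ℏ/2 = 5.273e-35 J·s

Since ΔEΔt = 3.703e-35 J·s < 5.273e-35 J·s = ℏ/2,
this violates the uncertainty relation.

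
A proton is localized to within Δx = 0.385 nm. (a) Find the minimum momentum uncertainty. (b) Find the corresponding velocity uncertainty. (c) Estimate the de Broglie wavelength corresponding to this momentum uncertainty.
(a) Δp_min = 1.370 × 10^-25 kg·m/s
(b) Δv_min = 81.882 m/s
(c) λ_dB = 4.838 nm

Step-by-step:

(a) From the uncertainty principle:
Δp_min = ℏ/(2Δx) = (1.055e-34 J·s)/(2 × 3.850e-10 m) = 1.370e-25 kg·m/s

(b) The velocity uncertainty:
Δv = Δp/m = (1.370e-25 kg·m/s)/(1.673e-27 kg) = 8.188e+01 m/s = 81.882 m/s

(c) The de Broglie wavelength for this momentum:
λ = h/p = (6.626e-34 J·s)/(1.370e-25 kg·m/s) = 4.838e-09 m = 4.838 nm

Note: The de Broglie wavelength is comparable to the localization size, as expected from wave-particle duality.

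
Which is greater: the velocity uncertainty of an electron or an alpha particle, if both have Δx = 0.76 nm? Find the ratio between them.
The electron has the larger minimum velocity uncertainty, by a ratio of 7294.3.

For both particles, Δp_min = ℏ/(2Δx) = 6.938e-26 kg·m/s (same for both).

The velocity uncertainty is Δv = Δp/m:
- electron: Δv = 6.938e-26 / 9.109e-31 = 7.616e+04 m/s = 76.163 km/s
- alpha particle: Δv = 6.938e-26 / 6.645e-27 = 1.044e+01 m/s = 10.441 m/s

Ratio: 7.616e+04 / 1.044e+01 = 7294.3

The lighter particle has larger velocity uncertainty because Δv ∝ 1/m.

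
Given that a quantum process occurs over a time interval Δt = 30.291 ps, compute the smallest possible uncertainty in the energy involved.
10.865 μeV

Using the energy-time uncertainty principle:
ΔEΔt ≥ ℏ/2

The minimum uncertainty in energy is:
ΔE_min = ℏ/(2Δt)
ΔE_min = (1.055e-34 J·s) / (2 × 3.029e-11 s)
ΔE_min = 1.741e-24 J = 10.865 μeV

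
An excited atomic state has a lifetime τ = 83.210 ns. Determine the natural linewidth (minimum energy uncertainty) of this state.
3.955 neV

Using the energy-time uncertainty principle:
ΔEΔt ≥ ℏ/2

The lifetime τ represents the time uncertainty Δt.
The natural linewidth (minimum energy uncertainty) is:

ΔE = ℏ/(2τ)
ΔE = (1.055e-34 J·s) / (2 × 8.321e-08 s)
ΔE = 6.337e-28 J = 3.955 neV

This natural linewidth limits the precision of spectroscopic measurements.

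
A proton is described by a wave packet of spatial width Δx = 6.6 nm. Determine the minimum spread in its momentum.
7.989 × 10^-27 kg·m/s

For a wave packet, the spatial width Δx and momentum spread Δp are related by the uncertainty principle:
ΔxΔp ≥ ℏ/2

The minimum momentum spread is:
Δp_min = ℏ/(2Δx)
Δp_min = (1.055e-34 J·s) / (2 × 6.600e-09 m)
Δp_min = 7.989e-27 kg·m/s

A wave packet cannot have both a well-defined position and well-defined momentum.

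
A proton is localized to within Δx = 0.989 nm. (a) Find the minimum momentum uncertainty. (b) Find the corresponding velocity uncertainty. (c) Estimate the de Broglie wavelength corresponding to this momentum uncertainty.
(a) Δp_min = 5.332 × 10^-26 kg·m/s
(b) Δv_min = 31.875 m/s
(c) λ_dB = 12.428 nm

Step-by-step:

(a) From the uncertainty principle:
Δp_min = ℏ/(2Δx) = (1.055e-34 J·s)/(2 × 9.890e-10 m) = 5.332e-26 kg·m/s

(b) The velocity uncertainty:
Δv = Δp/m = (5.332e-26 kg·m/s)/(1.673e-27 kg) = 3.188e+01 m/s = 31.875 m/s

(c) The de Broglie wavelength for this momentum:
λ = h/p = (6.626e-34 J·s)/(5.332e-26 kg·m/s) = 1.243e-08 m = 12.428 nm

Note: The de Broglie wavelength is comparable to the localization size, as expected from wave-particle duality.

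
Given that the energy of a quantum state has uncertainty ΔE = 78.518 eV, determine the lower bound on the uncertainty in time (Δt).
4.191 as

Using the energy-time uncertainty principle:
ΔEΔt ≥ ℏ/2

The minimum uncertainty in time is:
Δt_min = ℏ/(2ΔE)
Δt_min = (1.055e-34 J·s) / (2 × 1.258e-17 J)
Δt_min = 4.191e-18 s = 4.191 as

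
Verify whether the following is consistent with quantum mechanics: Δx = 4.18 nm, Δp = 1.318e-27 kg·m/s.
No, it violates the uncertainty principle (impossible measurement).

Calculate the product ΔxΔp:
ΔxΔp = (4.180e-09 m) × (1.318e-27 kg·m/s)
ΔxΔp = 5.509e-36 J·s

Compare to the minimum allowed value ℏ/2:
ℏ/2 = 5.273e-35 J·s

Since ΔxΔp = 5.509e-36 J·s < 5.273e-35 J·s = ℏ/2,
the measurement violates the uncertainty principle.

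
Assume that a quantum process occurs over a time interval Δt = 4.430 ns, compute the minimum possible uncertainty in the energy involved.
74.290 neV

Using the energy-time uncertainty principle:
ΔEΔt ≥ ℏ/2

The minimum uncertainty in energy is:
ΔE_min = ℏ/(2Δt)
ΔE_min = (1.055e-34 J·s) / (2 × 4.430e-09 s)
ΔE_min = 1.190e-26 J = 74.290 neV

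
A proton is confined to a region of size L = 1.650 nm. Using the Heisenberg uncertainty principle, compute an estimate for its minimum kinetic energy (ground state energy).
1.905 μeV

Using the uncertainty principle to estimate ground state energy:

1. The position uncertainty is approximately the confinement size:
   Δx ≈ L = 1.650e-09 m

2. From ΔxΔp ≥ ℏ/2, the minimum momentum uncertainty is:
   Δp ≈ ℏ/(2L) = 3.196e-26 kg·m/s

3. The kinetic energy is approximately:
   KE ≈ (Δp)²/(2m) = (3.196e-26)²/(2 × 1.673e-27 kg)
   KE ≈ 3.053e-25 J = 1.905 μeV

This is an order-of-magnitude estimate of the ground state energy.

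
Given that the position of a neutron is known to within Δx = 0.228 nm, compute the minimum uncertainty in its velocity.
138.075 m/s

Using the Heisenberg uncertainty principle and Δp = mΔv:
ΔxΔp ≥ ℏ/2
Δx(mΔv) ≥ ℏ/2

The minimum uncertainty in velocity is:
Δv_min = ℏ/(2mΔx)
Δv_min = (1.055e-34 J·s) / (2 × 1.675e-27 kg × 2.280e-10 m)
Δv_min = 1.381e+02 m/s = 138.075 m/s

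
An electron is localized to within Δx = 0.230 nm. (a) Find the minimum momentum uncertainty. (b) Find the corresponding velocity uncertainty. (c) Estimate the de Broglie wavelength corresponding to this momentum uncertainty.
(a) Δp_min = 2.293 × 10^-25 kg·m/s
(b) Δv_min = 251.669 km/s
(c) λ_dB = 2.890 nm

Step-by-step:

(a) From the uncertainty principle:
Δp_min = ℏ/(2Δx) = (1.055e-34 J·s)/(2 × 2.300e-10 m) = 2.293e-25 kg·m/s

(b) The velocity uncertainty:
Δv = Δp/m = (2.293e-25 kg·m/s)/(9.109e-31 kg) = 2.517e+05 m/s = 251.669 km/s

(c) The de Broglie wavelength for this momentum:
λ = h/p = (6.626e-34 J·s)/(2.293e-25 kg·m/s) = 2.890e-09 m = 2.890 nm

Note: The de Broglie wavelength is comparable to the localization size, as expected from wave-particle duality.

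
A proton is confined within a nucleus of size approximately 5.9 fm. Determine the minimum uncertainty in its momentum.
8.937 × 10^-21 kg·m/s

Using the Heisenberg uncertainty principle:
ΔxΔp ≥ ℏ/2

With Δx ≈ L = 5.900e-15 m (the confinement size):
Δp_min = ℏ/(2Δx)
Δp_min = (1.055e-34 J·s) / (2 × 5.900e-15 m)
Δp_min = 8.937e-21 kg·m/s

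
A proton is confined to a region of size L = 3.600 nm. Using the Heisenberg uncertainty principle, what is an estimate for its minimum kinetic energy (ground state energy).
400.266 neV

Using the uncertainty principle to estimate ground state energy:

1. The position uncertainty is approximately the confinement size:
   Δx ≈ L = 3.600e-09 m

2. From ΔxΔp ≥ ℏ/2, the minimum momentum uncertainty is:
   Δp ≈ ℏ/(2L) = 1.465e-26 kg·m/s

3. The kinetic energy is approximately:
   KE ≈ (Δp)²/(2m) = (1.465e-26)²/(2 × 1.673e-27 kg)
   KE ≈ 6.413e-26 J = 400.266 neV

This is an order-of-magnitude estimate of the ground state energy.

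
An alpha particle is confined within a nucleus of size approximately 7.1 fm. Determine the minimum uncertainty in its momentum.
7.427 × 10^-21 kg·m/s

Using the Heisenberg uncertainty principle:
ΔxΔp ≥ ℏ/2

With Δx ≈ L = 7.100e-15 m (the confinement size):
Δp_min = ℏ/(2Δx)
Δp_min = (1.055e-34 J·s) / (2 × 7.100e-15 m)
Δp_min = 7.427e-21 kg·m/s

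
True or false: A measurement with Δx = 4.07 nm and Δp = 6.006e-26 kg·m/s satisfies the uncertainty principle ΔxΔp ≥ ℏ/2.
Yes, it satisfies the uncertainty principle.

Calculate the product ΔxΔp:
ΔxΔp = (4.070e-09 m) × (6.006e-26 kg·m/s)
ΔxΔp = 2.444e-34 J·s

Compare to the minimum allowed value ℏ/2:
ℏ/2 = 5.273e-35 J·s

Since ΔxΔp = 2.444e-34 J·s ≥ 5.273e-35 J·s = ℏ/2,
the measurement satisfies the uncertainty principle.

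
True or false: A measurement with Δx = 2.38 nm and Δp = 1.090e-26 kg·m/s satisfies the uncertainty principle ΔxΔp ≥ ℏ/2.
No, it violates the uncertainty principle (impossible measurement).

Calculate the product ΔxΔp:
ΔxΔp = (2.380e-09 m) × (1.090e-26 kg·m/s)
ΔxΔp = 2.594e-35 J·s

Compare to the minimum allowed value ℏ/2:
ℏ/2 = 5.273e-35 J·s

Since ΔxΔp = 2.594e-35 J·s < 5.273e-35 J·s = ℏ/2,
the measurement violates the uncertainty principle.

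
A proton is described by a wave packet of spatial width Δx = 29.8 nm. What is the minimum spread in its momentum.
1.769 × 10^-27 kg·m/s

For a wave packet, the spatial width Δx and momentum spread Δp are related by the uncertainty principle:
ΔxΔp ≥ ℏ/2

The minimum momentum spread is:
Δp_min = ℏ/(2Δx)
Δp_min = (1.055e-34 J·s) / (2 × 2.980e-08 m)
Δp_min = 1.769e-27 kg·m/s

A wave packet cannot have both a well-defined position and well-defined momentum.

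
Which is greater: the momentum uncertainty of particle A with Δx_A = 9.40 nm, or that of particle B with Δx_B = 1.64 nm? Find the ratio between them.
Particle B has the larger minimum momentum uncertainty, by a factor of 5.73.

For each particle, the minimum momentum uncertainty is Δp_min = ℏ/(2Δx):

Particle A: Δp_A = ℏ/(2×9.400e-09 m) = 5.609e-27 kg·m/s
Particle B: Δp_B = ℏ/(2×1.640e-09 m) = 3.215e-26 kg·m/s

Ratio: Δp_B/Δp_A = 5.73

Since Δp_min ∝ 1/Δx, the particle with smaller position uncertainty (B) has larger momentum uncertainty.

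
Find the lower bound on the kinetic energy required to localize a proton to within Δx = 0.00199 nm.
1.310 eV

Localizing a particle requires giving it sufficient momentum uncertainty:

1. From uncertainty principle: Δp ≥ ℏ/(2Δx)
   Δp_min = (1.055e-34 J·s) / (2 × 1.990e-12 m)
   Δp_min = 2.650e-23 kg·m/s

2. This momentum uncertainty corresponds to kinetic energy:
   KE ≈ (Δp)²/(2m) = (2.650e-23)²/(2 × 1.673e-27 kg)
   KE = 2.099e-19 J = 1.310 eV

Tighter localization requires more energy.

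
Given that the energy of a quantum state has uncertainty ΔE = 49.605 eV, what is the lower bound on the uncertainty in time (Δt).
6.635 as

Using the energy-time uncertainty principle:
ΔEΔt ≥ ℏ/2

The minimum uncertainty in time is:
Δt_min = ℏ/(2ΔE)
Δt_min = (1.055e-34 J·s) / (2 × 7.948e-18 J)
Δt_min = 6.635e-18 s = 6.635 as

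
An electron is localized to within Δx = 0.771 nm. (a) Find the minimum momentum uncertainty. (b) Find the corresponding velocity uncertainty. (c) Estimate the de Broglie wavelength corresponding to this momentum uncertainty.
(a) Δp_min = 6.839 × 10^-26 kg·m/s
(b) Δv_min = 75.076 km/s
(c) λ_dB = 9.689 nm

Step-by-step:

(a) From the uncertainty principle:
Δp_min = ℏ/(2Δx) = (1.055e-34 J·s)/(2 × 7.710e-10 m) = 6.839e-26 kg·m/s

(b) The velocity uncertainty:
Δv = Δp/m = (6.839e-26 kg·m/s)/(9.109e-31 kg) = 7.508e+04 m/s = 75.076 km/s

(c) The de Broglie wavelength for this momentum:
λ = h/p = (6.626e-34 J·s)/(6.839e-26 kg·m/s) = 9.689e-09 m = 9.689 nm

Note: The de Broglie wavelength is comparable to the localization size, as expected from wave-particle duality.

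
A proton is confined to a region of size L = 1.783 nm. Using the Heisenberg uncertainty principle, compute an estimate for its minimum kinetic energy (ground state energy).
1.632 μeV

Using the uncertainty principle to estimate ground state energy:

1. The position uncertainty is approximately the confinement size:
   Δx ≈ L = 1.783e-09 m

2. From ΔxΔp ≥ ℏ/2, the minimum momentum uncertainty is:
   Δp ≈ ℏ/(2L) = 2.957e-26 kg·m/s

3. The kinetic energy is approximately:
   KE ≈ (Δp)²/(2m) = (2.957e-26)²/(2 × 1.673e-27 kg)
   KE ≈ 2.614e-25 J = 1.632 μeV

This is an order-of-magnitude estimate of the ground state energy.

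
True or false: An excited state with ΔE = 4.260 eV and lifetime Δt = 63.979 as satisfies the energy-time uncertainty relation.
No, it violates the uncertainty relation.

Calculate the product ΔEΔt:
ΔE = 4.260 eV = 6.825e-19 J
ΔEΔt = (6.825e-19 J) × (6.398e-17 s)
ΔEΔt = 4.367e-35 J·s

Compare to the minimum allowed value ℏ/2:
ℏ/2 = 5.273e-35 J·s

Since ΔEΔt = 4.367e-35 J·s < 5.273e-35 J·s = ℏ/2,
this violates the uncertainty relation.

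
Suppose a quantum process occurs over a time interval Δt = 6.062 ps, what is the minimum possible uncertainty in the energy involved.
54.290 μeV

Using the energy-time uncertainty principle:
ΔEΔt ≥ ℏ/2

The minimum uncertainty in energy is:
ΔE_min = ℏ/(2Δt)
ΔE_min = (1.055e-34 J·s) / (2 × 6.062e-12 s)
ΔE_min = 8.698e-24 J = 54.290 μeV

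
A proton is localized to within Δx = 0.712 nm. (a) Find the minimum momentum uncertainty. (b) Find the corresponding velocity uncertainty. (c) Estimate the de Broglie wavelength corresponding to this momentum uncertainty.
(a) Δp_min = 7.406 × 10^-26 kg·m/s
(b) Δv_min = 44.276 m/s
(c) λ_dB = 8.947 nm

Step-by-step:

(a) From the uncertainty principle:
Δp_min = ℏ/(2Δx) = (1.055e-34 J·s)/(2 × 7.120e-10 m) = 7.406e-26 kg·m/s

(b) The velocity uncertainty:
Δv = Δp/m = (7.406e-26 kg·m/s)/(1.673e-27 kg) = 4.428e+01 m/s = 44.276 m/s

(c) The de Broglie wavelength for this momentum:
λ = h/p = (6.626e-34 J·s)/(7.406e-26 kg·m/s) = 8.947e-09 m = 8.947 nm

Note: The de Broglie wavelength is comparable to the localization size, as expected from wave-particle duality.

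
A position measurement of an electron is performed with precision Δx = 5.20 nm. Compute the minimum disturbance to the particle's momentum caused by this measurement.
1.014 × 10^-26 kg·m/s

The uncertainty principle implies that measuring position disturbs momentum:
ΔxΔp ≥ ℏ/2

When we measure position with precision Δx, we necessarily introduce a momentum uncertainty:
Δp ≥ ℏ/(2Δx)
Δp_min = (1.055e-34 J·s) / (2 × 5.200e-09 m)
Δp_min = 1.014e-26 kg·m/s

The more precisely we measure position, the greater the momentum disturbance.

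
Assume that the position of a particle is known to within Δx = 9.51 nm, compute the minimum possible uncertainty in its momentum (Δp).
5.545 × 10^-27 kg·m/s

Using the Heisenberg uncertainty principle:
ΔxΔp ≥ ℏ/2

The minimum uncertainty in momentum is:
Δp_min = ℏ/(2Δx)
Δp_min = (1.055e-34 J·s) / (2 × 9.510e-09 m)
Δp_min = 5.545e-27 kg·m/s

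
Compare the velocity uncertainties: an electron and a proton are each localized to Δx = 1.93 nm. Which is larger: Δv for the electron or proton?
The electron has the larger minimum velocity uncertainty, by a ratio of 1836.2.

For both particles, Δp_min = ℏ/(2Δx) = 2.732e-26 kg·m/s (same for both).

The velocity uncertainty is Δv = Δp/m:
- electron: Δv = 2.732e-26 / 9.109e-31 = 2.999e+04 m/s = 29.992 km/s
- proton: Δv = 2.732e-26 / 1.673e-27 = 1.633e+01 m/s = 16.334 m/s

Ratio: 2.999e+04 / 1.633e+01 = 1836.2

The lighter particle has larger velocity uncertainty because Δv ∝ 1/m.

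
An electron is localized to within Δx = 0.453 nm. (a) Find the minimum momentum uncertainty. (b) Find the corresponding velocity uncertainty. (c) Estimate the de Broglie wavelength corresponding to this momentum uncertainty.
(a) Δp_min = 1.164 × 10^-25 kg·m/s
(b) Δv_min = 127.779 km/s
(c) λ_dB = 5.693 nm

Step-by-step:

(a) From the uncertainty principle:
Δp_min = ℏ/(2Δx) = (1.055e-34 J·s)/(2 × 4.530e-10 m) = 1.164e-25 kg·m/s

(b) The velocity uncertainty:
Δv = Δp/m = (1.164e-25 kg·m/s)/(9.109e-31 kg) = 1.278e+05 m/s = 127.779 km/s

(c) The de Broglie wavelength for this momentum:
λ = h/p = (6.626e-34 J·s)/(1.164e-25 kg·m/s) = 5.693e-09 m = 5.693 nm

Note: The de Broglie wavelength is comparable to the localization size, as expected from wave-particle duality.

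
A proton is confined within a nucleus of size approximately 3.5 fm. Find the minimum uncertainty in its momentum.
1.507 × 10^-20 kg·m/s

Using the Heisenberg uncertainty principle:
ΔxΔp ≥ ℏ/2

With Δx ≈ L = 3.500e-15 m (the confinement size):
Δp_min = ℏ/(2Δx)
Δp_min = (1.055e-34 J·s) / (2 × 3.500e-15 m)
Δp_min = 1.507e-20 kg·m/s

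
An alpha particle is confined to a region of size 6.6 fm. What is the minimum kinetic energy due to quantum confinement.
29.977 keV

Using the uncertainty principle:

1. Position uncertainty: Δx ≈ 6.600e-15 m
2. Minimum momentum uncertainty: Δp = ℏ/(2Δx) = 7.989e-21 kg·m/s
3. Minimum kinetic energy:
   KE = (Δp)²/(2m) = (7.989e-21)²/(2 × 6.645e-27 kg)
   KE = 4.803e-15 J = 29.977 keV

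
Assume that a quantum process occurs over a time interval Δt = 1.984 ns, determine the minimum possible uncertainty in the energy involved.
165.880 neV

Using the energy-time uncertainty principle:
ΔEΔt ≥ ℏ/2

The minimum uncertainty in energy is:
ΔE_min = ℏ/(2Δt)
ΔE_min = (1.055e-34 J·s) / (2 × 1.984e-09 s)
ΔE_min = 2.658e-26 J = 165.880 neV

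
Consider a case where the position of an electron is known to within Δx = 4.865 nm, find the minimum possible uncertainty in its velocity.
11.898 km/s

Using the Heisenberg uncertainty principle and Δp = mΔv:
ΔxΔp ≥ ℏ/2
Δx(mΔv) ≥ ℏ/2

The minimum uncertainty in velocity is:
Δv_min = ℏ/(2mΔx)
Δv_min = (1.055e-34 J·s) / (2 × 9.109e-31 kg × 4.865e-09 m)
Δv_min = 1.190e+04 m/s = 11.898 km/s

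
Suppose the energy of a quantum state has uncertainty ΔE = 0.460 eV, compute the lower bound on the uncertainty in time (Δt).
715.448 as

Using the energy-time uncertainty principle:
ΔEΔt ≥ ℏ/2

The minimum uncertainty in time is:
Δt_min = ℏ/(2ΔE)
Δt_min = (1.055e-34 J·s) / (2 × 7.370e-20 J)
Δt_min = 7.154e-16 s = 715.448 as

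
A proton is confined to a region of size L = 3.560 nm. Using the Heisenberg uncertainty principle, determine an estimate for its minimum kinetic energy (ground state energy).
409.312 neV

Using the uncertainty principle to estimate ground state energy:

1. The position uncertainty is approximately the confinement size:
   Δx ≈ L = 3.560e-09 m

2. From ΔxΔp ≥ ℏ/2, the minimum momentum uncertainty is:
   Δp ≈ ℏ/(2L) = 1.481e-26 kg·m/s

3. The kinetic energy is approximately:
   KE ≈ (Δp)²/(2m) = (1.481e-26)²/(2 × 1.673e-27 kg)
   KE ≈ 6.558e-26 J = 409.312 neV

This is an order-of-magnitude estimate of the ground state energy.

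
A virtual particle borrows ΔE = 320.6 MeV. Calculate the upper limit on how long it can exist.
1.027 ys

Using the energy-time uncertainty principle:
ΔEΔt ≥ ℏ/2

For a virtual particle borrowing energy ΔE, the maximum lifetime is:
Δt_max = ℏ/(2ΔE)

Converting energy:
ΔE = 320.6 MeV = 5.137e-11 J

Δt_max = (1.055e-34 J·s) / (2 × 5.137e-11 J)
Δt_max = 1.027e-24 s = 1.027 ys

Virtual particles with higher borrowed energy exist for shorter times.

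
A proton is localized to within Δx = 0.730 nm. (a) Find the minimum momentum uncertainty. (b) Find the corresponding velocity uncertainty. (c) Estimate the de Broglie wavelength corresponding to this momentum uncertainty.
(a) Δp_min = 7.223 × 10^-26 kg·m/s
(b) Δv_min = 43.184 m/s
(c) λ_dB = 9.173 nm

Step-by-step:

(a) From the uncertainty principle:
Δp_min = ℏ/(2Δx) = (1.055e-34 J·s)/(2 × 7.300e-10 m) = 7.223e-26 kg·m/s

(b) The velocity uncertainty:
Δv = Δp/m = (7.223e-26 kg·m/s)/(1.673e-27 kg) = 4.318e+01 m/s = 43.184 m/s

(c) The de Broglie wavelength for this momentum:
λ = h/p = (6.626e-34 J·s)/(7.223e-26 kg·m/s) = 9.173e-09 m = 9.173 nm

Note: The de Broglie wavelength is comparable to the localization size, as expected from wave-particle duality.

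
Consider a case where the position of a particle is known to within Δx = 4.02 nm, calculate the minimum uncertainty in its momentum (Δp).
1.312 × 10^-26 kg·m/s

Using the Heisenberg uncertainty principle:
ΔxΔp ≥ ℏ/2

The minimum uncertainty in momentum is:
Δp_min = ℏ/(2Δx)
Δp_min = (1.055e-34 J·s) / (2 × 4.020e-09 m)
Δp_min = 1.312e-26 kg·m/s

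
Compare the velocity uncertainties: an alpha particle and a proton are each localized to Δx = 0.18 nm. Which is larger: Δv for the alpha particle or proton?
The proton has the larger minimum velocity uncertainty, by a ratio of 4.0.

For both particles, Δp_min = ℏ/(2Δx) = 2.929e-25 kg·m/s (same for both).

The velocity uncertainty is Δv = Δp/m:
- alpha particle: Δv = 2.929e-25 / 6.645e-27 = 4.409e+01 m/s = 44.086 m/s
- proton: Δv = 2.929e-25 / 1.673e-27 = 1.751e+02 m/s = 175.136 m/s

Ratio: 1.751e+02 / 4.409e+01 = 4.0

The lighter particle has larger velocity uncertainty because Δv ∝ 1/m.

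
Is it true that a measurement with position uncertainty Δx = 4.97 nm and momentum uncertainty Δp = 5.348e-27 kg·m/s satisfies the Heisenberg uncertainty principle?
No, it violates the uncertainty principle (impossible measurement).

Calculate the product ΔxΔp:
ΔxΔp = (4.970e-09 m) × (5.348e-27 kg·m/s)
ΔxΔp = 2.658e-35 J·s

Compare to the minimum allowed value ℏ/2:
ℏ/2 = 5.273e-35 J·s

Since ΔxΔp = 2.658e-35 J·s < 5.273e-35 J·s = ℏ/2,
the measurement violates the uncertainty principle.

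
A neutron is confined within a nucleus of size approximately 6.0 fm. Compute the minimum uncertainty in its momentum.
8.788 × 10^-21 kg·m/s

Using the Heisenberg uncertainty principle:
ΔxΔp ≥ ℏ/2

With Δx ≈ L = 6.000e-15 m (the confinement size):
Δp_min = ℏ/(2Δx)
Δp_min = (1.055e-34 J·s) / (2 × 6.000e-15 m)
Δp_min = 8.788e-21 kg·m/s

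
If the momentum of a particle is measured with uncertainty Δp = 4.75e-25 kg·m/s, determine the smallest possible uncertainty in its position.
111.008 pm

Using the Heisenberg uncertainty principle:
ΔxΔp ≥ ℏ/2

The minimum uncertainty in position is:
Δx_min = ℏ/(2Δp)
Δx_min = (1.055e-34 J·s) / (2 × 4.750e-25 kg·m/s)
Δx_min = 1.110e-10 m = 111.008 pm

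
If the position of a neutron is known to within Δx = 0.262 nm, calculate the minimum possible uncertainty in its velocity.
120.157 m/s

Using the Heisenberg uncertainty principle and Δp = mΔv:
ΔxΔp ≥ ℏ/2
Δx(mΔv) ≥ ℏ/2

The minimum uncertainty in velocity is:
Δv_min = ℏ/(2mΔx)
Δv_min = (1.055e-34 J·s) / (2 × 1.675e-27 kg × 2.620e-10 m)
Δv_min = 1.202e+02 m/s = 120.157 m/s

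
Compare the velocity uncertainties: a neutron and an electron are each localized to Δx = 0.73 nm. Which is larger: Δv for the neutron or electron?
The electron has the larger minimum velocity uncertainty, by a ratio of 1838.7.

For both particles, Δp_min = ℏ/(2Δx) = 7.223e-26 kg·m/s (same for both).

The velocity uncertainty is Δv = Δp/m:
- neutron: Δv = 7.223e-26 / 1.675e-27 = 4.312e+01 m/s = 43.125 m/s
- electron: Δv = 7.223e-26 / 9.109e-31 = 7.929e+04 m/s = 79.293 km/s

Ratio: 7.929e+04 / 4.312e+01 = 1838.7

The lighter particle has larger velocity uncertainty because Δv ∝ 1/m.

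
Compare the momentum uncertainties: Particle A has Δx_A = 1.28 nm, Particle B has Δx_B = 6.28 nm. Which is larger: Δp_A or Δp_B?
Particle A has the larger minimum momentum uncertainty, by a factor of 4.91.

For each particle, the minimum momentum uncertainty is Δp_min = ℏ/(2Δx):

Particle A: Δp_A = ℏ/(2×1.280e-09 m) = 4.119e-26 kg·m/s
Particle B: Δp_B = ℏ/(2×6.280e-09 m) = 8.396e-27 kg·m/s

Ratio: Δp_A/Δp_B = 4.91

Since Δp_min ∝ 1/Δx, the particle with smaller position uncertainty (A) has larger momentum uncertainty.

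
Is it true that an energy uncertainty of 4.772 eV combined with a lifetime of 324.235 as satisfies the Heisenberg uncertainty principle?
Yes, it satisfies the uncertainty relation.

Calculate the product ΔEΔt:
ΔE = 4.772 eV = 7.646e-19 J
ΔEΔt = (7.646e-19 J) × (3.242e-16 s)
ΔEΔt = 2.479e-34 J·s

Compare to the minimum allowed value ℏ/2:
ℏ/2 = 5.273e-35 J·s

Since ΔEΔt = 2.479e-34 J·s ≥ 5.273e-35 J·s = ℏ/2,
this satisfies the uncertainty relation.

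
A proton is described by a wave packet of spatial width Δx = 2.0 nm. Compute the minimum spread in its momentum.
2.636 × 10^-26 kg·m/s

For a wave packet, the spatial width Δx and momentum spread Δp are related by the uncertainty principle:
ΔxΔp ≥ ℏ/2

The minimum momentum spread is:
Δp_min = ℏ/(2Δx)
Δp_min = (1.055e-34 J·s) / (2 × 2.000e-09 m)
Δp_min = 2.636e-26 kg·m/s

A wave packet cannot have both a well-defined position and well-defined momentum.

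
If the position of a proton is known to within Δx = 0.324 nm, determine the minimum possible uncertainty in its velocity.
97.298 m/s

Using the Heisenberg uncertainty principle and Δp = mΔv:
ΔxΔp ≥ ℏ/2
Δx(mΔv) ≥ ℏ/2

The minimum uncertainty in velocity is:
Δv_min = ℏ/(2mΔx)
Δv_min = (1.055e-34 J·s) / (2 × 1.673e-27 kg × 3.240e-10 m)
Δv_min = 9.730e+01 m/s = 97.298 m/s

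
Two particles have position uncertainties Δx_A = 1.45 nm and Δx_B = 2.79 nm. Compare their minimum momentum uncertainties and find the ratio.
Particle A has the larger minimum momentum uncertainty, by a factor of 1.92.

For each particle, the minimum momentum uncertainty is Δp_min = ℏ/(2Δx):

Particle A: Δp_A = ℏ/(2×1.450e-09 m) = 3.636e-26 kg·m/s
Particle B: Δp_B = ℏ/(2×2.790e-09 m) = 1.890e-26 kg·m/s

Ratio: Δp_A/Δp_B = 1.92

Since Δp_min ∝ 1/Δx, the particle with smaller position uncertainty (A) has larger momentum uncertainty.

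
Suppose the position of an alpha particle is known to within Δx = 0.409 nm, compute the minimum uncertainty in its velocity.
19.402 m/s

Using the Heisenberg uncertainty principle and Δp = mΔv:
ΔxΔp ≥ ℏ/2
Δx(mΔv) ≥ ℏ/2

The minimum uncertainty in velocity is:
Δv_min = ℏ/(2mΔx)
Δv_min = (1.055e-34 J·s) / (2 × 6.645e-27 kg × 4.090e-10 m)
Δv_min = 1.940e+01 m/s = 19.402 m/s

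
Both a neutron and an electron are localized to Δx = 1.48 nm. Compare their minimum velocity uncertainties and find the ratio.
The electron has the larger minimum velocity uncertainty, by a ratio of 1838.7.

For both particles, Δp_min = ℏ/(2Δx) = 3.563e-26 kg·m/s (same for both).

The velocity uncertainty is Δv = Δp/m:
- neutron: Δv = 3.563e-26 / 1.675e-27 = 2.127e+01 m/s = 21.271 m/s
- electron: Δv = 3.563e-26 / 9.109e-31 = 3.911e+04 m/s = 39.111 km/s

Ratio: 3.911e+04 / 2.127e+01 = 1838.7

The lighter particle has larger velocity uncertainty because Δv ∝ 1/m.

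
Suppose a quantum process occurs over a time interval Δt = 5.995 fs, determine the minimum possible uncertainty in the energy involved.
54.897 meV

Using the energy-time uncertainty principle:
ΔEΔt ≥ ℏ/2

The minimum uncertainty in energy is:
ΔE_min = ℏ/(2Δt)
ΔE_min = (1.055e-34 J·s) / (2 × 5.995e-15 s)
ΔE_min = 8.795e-21 J = 54.897 meV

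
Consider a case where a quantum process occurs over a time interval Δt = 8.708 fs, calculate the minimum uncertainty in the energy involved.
37.794 meV

Using the energy-time uncertainty principle:
ΔEΔt ≥ ℏ/2

The minimum uncertainty in energy is:
ΔE_min = ℏ/(2Δt)
ΔE_min = (1.055e-34 J·s) / (2 × 8.708e-15 s)
ΔE_min = 6.055e-21 J = 37.794 meV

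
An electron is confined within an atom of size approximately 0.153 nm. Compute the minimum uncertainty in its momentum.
3.446 × 10^-25 kg·m/s

Using the Heisenberg uncertainty principle:
ΔxΔp ≥ ℏ/2

With Δx ≈ L = 1.530e-10 m (the confinement size):
Δp_min = ℏ/(2Δx)
Δp_min = (1.055e-34 J·s) / (2 × 1.530e-10 m)
Δp_min = 3.446e-25 kg·m/s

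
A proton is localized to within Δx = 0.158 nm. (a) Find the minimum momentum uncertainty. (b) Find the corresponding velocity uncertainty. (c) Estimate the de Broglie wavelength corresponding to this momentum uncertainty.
(a) Δp_min = 3.337 × 10^-25 kg·m/s
(b) Δv_min = 199.522 m/s
(c) λ_dB = 1.985 nm

Step-by-step:

(a) From the uncertainty principle:
Δp_min = ℏ/(2Δx) = (1.055e-34 J·s)/(2 × 1.580e-10 m) = 3.337e-25 kg·m/s

(b) The velocity uncertainty:
Δv = Δp/m = (3.337e-25 kg·m/s)/(1.673e-27 kg) = 1.995e+02 m/s = 199.522 m/s

(c) The de Broglie wavelength for this momentum:
λ = h/p = (6.626e-34 J·s)/(3.337e-25 kg·m/s) = 1.985e-09 m = 1.985 nm

Note: The de Broglie wavelength is comparable to the localization size, as expected from wave-particle duality.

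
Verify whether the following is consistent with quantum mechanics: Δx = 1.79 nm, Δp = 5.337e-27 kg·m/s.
No, it violates the uncertainty principle (impossible measurement).

Calculate the product ΔxΔp:
ΔxΔp = (1.790e-09 m) × (5.337e-27 kg·m/s)
ΔxΔp = 9.553e-36 J·s

Compare to the minimum allowed value ℏ/2:
ℏ/2 = 5.273e-35 J·s

Since ΔxΔp = 9.553e-36 J·s < 5.273e-35 J·s = ℏ/2,
the measurement violates the uncertainty principle.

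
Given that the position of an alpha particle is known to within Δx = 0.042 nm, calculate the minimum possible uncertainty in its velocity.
188.940 m/s

Using the Heisenberg uncertainty principle and Δp = mΔv:
ΔxΔp ≥ ℏ/2
Δx(mΔv) ≥ ℏ/2

The minimum uncertainty in velocity is:
Δv_min = ℏ/(2mΔx)
Δv_min = (1.055e-34 J·s) / (2 × 6.645e-27 kg × 4.200e-11 m)
Δv_min = 1.889e+02 m/s = 188.940 m/s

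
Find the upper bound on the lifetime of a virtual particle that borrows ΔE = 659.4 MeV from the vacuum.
4.991 × 10^-25 s

Using the energy-time uncertainty principle:
ΔEΔt ≥ ℏ/2

For a virtual particle borrowing energy ΔE, the maximum lifetime is:
Δt_max = ℏ/(2ΔE)

Converting energy:
ΔE = 659.4 MeV = 1.056e-10 J

Δt_max = (1.055e-34 J·s) / (2 × 1.056e-10 J)
Δt_max = 4.991e-25 s = 4.991 × 10^-25 s

Virtual particles with higher borrowed energy exist for shorter times.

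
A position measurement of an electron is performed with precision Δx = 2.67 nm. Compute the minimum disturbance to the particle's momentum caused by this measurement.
1.975 × 10^-26 kg·m/s

The uncertainty principle implies that measuring position disturbs momentum:
ΔxΔp ≥ ℏ/2

When we measure position with precision Δx, we necessarily introduce a momentum uncertainty:
Δp ≥ ℏ/(2Δx)
Δp_min = (1.055e-34 J·s) / (2 × 2.670e-09 m)
Δp_min = 1.975e-26 kg·m/s

The more precisely we measure position, the greater the momentum disturbance.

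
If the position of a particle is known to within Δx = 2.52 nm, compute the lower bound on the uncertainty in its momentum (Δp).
2.092 × 10^-26 kg·m/s

Using the Heisenberg uncertainty principle:
ΔxΔp ≥ ℏ/2

The minimum uncertainty in momentum is:
Δp_min = ℏ/(2Δx)
Δp_min = (1.055e-34 J·s) / (2 × 2.520e-09 m)
Δp_min = 2.092e-26 kg·m/s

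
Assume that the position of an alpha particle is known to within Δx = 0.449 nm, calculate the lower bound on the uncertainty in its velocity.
17.674 m/s

Using the Heisenberg uncertainty principle and Δp = mΔv:
ΔxΔp ≥ ℏ/2
Δx(mΔv) ≥ ℏ/2

The minimum uncertainty in velocity is:
Δv_min = ℏ/(2mΔx)
Δv_min = (1.055e-34 J·s) / (2 × 6.645e-27 kg × 4.490e-10 m)
Δv_min = 1.767e+01 m/s = 17.674 m/s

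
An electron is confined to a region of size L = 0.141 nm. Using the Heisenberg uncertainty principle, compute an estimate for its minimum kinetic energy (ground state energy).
479.098 meV

Using the uncertainty principle to estimate ground state energy:

1. The position uncertainty is approximately the confinement size:
   Δx ≈ L = 1.410e-10 m

2. From ΔxΔp ≥ ℏ/2, the minimum momentum uncertainty is:
   Δp ≈ ℏ/(2L) = 3.740e-25 kg·m/s

3. The kinetic energy is approximately:
   KE ≈ (Δp)²/(2m) = (3.740e-25)²/(2 × 9.109e-31 kg)
   KE ≈ 7.676e-20 J = 479.098 meV

This is an order-of-magnitude estimate of the ground state energy.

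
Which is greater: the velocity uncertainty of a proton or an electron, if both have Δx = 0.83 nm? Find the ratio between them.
The electron has the larger minimum velocity uncertainty, by a ratio of 1836.2.

For both particles, Δp_min = ℏ/(2Δx) = 6.353e-26 kg·m/s (same for both).

The velocity uncertainty is Δv = Δp/m:
- proton: Δv = 6.353e-26 / 1.673e-27 = 3.798e+01 m/s = 37.981 m/s
- electron: Δv = 6.353e-26 / 9.109e-31 = 6.974e+04 m/s = 69.740 km/s

Ratio: 6.974e+04 / 3.798e+01 = 1836.2

The lighter particle has larger velocity uncertainty because Δv ∝ 1/m.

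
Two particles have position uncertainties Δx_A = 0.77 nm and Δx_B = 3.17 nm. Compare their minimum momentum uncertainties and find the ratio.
Particle A has the larger minimum momentum uncertainty, by a factor of 4.12.

For each particle, the minimum momentum uncertainty is Δp_min = ℏ/(2Δx):

Particle A: Δp_A = ℏ/(2×7.700e-10 m) = 6.848e-26 kg·m/s
Particle B: Δp_B = ℏ/(2×3.170e-09 m) = 1.663e-26 kg·m/s

Ratio: Δp_A/Δp_B = 4.12

Since Δp_min ∝ 1/Δx, the particle with smaller position uncertainty (A) has larger momentum uncertainty.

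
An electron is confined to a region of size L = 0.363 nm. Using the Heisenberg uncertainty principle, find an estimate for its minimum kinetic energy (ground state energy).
72.285 meV

Using the uncertainty principle to estimate ground state energy:

1. The position uncertainty is approximately the confinement size:
   Δx ≈ L = 3.630e-10 m

2. From ΔxΔp ≥ ℏ/2, the minimum momentum uncertainty is:
   Δp ≈ ℏ/(2L) = 1.453e-25 kg·m/s

3. The kinetic energy is approximately:
   KE ≈ (Δp)²/(2m) = (1.453e-25)²/(2 × 9.109e-31 kg)
   KE ≈ 1.158e-20 J = 72.285 meV

This is an order-of-magnitude estimate of the ground state energy.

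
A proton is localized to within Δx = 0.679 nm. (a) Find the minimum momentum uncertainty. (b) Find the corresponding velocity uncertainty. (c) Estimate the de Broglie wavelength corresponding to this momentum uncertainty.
(a) Δp_min = 7.766 × 10^-26 kg·m/s
(b) Δv_min = 46.428 m/s
(c) λ_dB = 8.533 nm

Step-by-step:

(a) From the uncertainty principle:
Δp_min = ℏ/(2Δx) = (1.055e-34 J·s)/(2 × 6.790e-10 m) = 7.766e-26 kg·m/s

(b) The velocity uncertainty:
Δv = Δp/m = (7.766e-26 kg·m/s)/(1.673e-27 kg) = 4.643e+01 m/s = 46.428 m/s

(c) The de Broglie wavelength for this momentum:
λ = h/p = (6.626e-34 J·s)/(7.766e-26 kg·m/s) = 8.533e-09 m = 8.533 nm

Note: The de Broglie wavelength is comparable to the localization size, as expected from wave-particle duality.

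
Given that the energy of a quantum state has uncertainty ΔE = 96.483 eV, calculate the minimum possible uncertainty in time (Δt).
3.411 as

Using the energy-time uncertainty principle:
ΔEΔt ≥ ℏ/2

The minimum uncertainty in time is:
Δt_min = ℏ/(2ΔE)
Δt_min = (1.055e-34 J·s) / (2 × 1.546e-17 J)
Δt_min = 3.411e-18 s = 3.411 as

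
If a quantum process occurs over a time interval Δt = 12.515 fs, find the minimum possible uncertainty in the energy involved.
26.297 meV

Using the energy-time uncertainty principle:
ΔEΔt ≥ ℏ/2

The minimum uncertainty in energy is:
ΔE_min = ℏ/(2Δt)
ΔE_min = (1.055e-34 J·s) / (2 × 1.252e-14 s)
ΔE_min = 4.213e-21 J = 26.297 meV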